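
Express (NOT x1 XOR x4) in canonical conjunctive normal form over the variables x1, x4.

(x1 OR NOT x4) AND (NOT x1 OR x4)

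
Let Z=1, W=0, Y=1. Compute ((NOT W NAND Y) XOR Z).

Substituting: ((NOT 0 NAND 1) XOR 1)
= 1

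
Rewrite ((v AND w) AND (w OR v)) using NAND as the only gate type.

((((v NAND w) NAND (v NAND w)) NAND ((w NAND w) NAND (v NAND v))) NAND (((v NAND w) NAND (v NAND w)) NAND ((w NAND w) NAND (v NAND v))))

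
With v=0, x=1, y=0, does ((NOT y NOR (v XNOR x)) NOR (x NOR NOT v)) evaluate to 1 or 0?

Substituting: ((NOT 0 NOR (0 XNOR 1)) NOR (1 NOR NOT 0))
= 1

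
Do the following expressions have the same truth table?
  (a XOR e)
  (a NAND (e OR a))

No. Counterexample: with a=0, e=0, Expression 1 = 0 but Expression 2 = 1.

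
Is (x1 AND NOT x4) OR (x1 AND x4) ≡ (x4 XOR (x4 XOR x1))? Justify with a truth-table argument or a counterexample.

Yes, they are equivalent — the two output columns agree on all 4 assignments:
x1 | x4 | Expression 1 | Expression 2
-------------------------------------
0 | 0 | 0 | 0
0 | 1 | 0 | 0
1 | 0 | 1 | 1
1 | 1 | 1 | 1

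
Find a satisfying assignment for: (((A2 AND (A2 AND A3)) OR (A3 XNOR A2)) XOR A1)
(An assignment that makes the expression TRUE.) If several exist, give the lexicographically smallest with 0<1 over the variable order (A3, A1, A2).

A3=0, A1=0, A2=0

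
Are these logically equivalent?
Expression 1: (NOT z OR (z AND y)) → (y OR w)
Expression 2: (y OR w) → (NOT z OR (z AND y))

No, Converse is not equivalent to original (counterexample: y=0, w=0, z=0)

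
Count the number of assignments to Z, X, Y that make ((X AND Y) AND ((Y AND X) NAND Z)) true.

Satisfying assignments: (0,1,1)
Count: 1 out of 8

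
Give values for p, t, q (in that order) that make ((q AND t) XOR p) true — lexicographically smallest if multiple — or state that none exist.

p=0, t=1, q=1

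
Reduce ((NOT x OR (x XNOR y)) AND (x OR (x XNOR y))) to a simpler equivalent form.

By distribution ((E OR v) AND (E OR NOT v) = E):
= (x XNOR y)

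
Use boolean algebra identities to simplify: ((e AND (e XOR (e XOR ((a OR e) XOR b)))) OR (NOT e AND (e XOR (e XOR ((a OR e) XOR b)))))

By distribution ((E AND v) OR (E AND NOT v) = E) then XOR self-cancellation ((E XOR v) XOR v = E):
= ((a OR e) XOR b)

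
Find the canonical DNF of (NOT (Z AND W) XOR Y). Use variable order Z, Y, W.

(NOT Z AND NOT Y AND NOT W) OR (NOT Z AND NOT Y AND W) OR (Z AND NOT Y AND NOT W) OR (Z AND Y AND W)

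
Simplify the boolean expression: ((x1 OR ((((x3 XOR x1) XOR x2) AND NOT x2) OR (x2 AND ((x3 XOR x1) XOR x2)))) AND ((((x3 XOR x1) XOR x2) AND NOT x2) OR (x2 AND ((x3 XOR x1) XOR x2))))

By absorption (E AND (E OR v) = E) then distribution ((E AND v) OR (E AND NOT v) = E):
= ((x3 XOR x1) XOR x2)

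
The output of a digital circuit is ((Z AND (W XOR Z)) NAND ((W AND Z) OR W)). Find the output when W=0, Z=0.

Substituting: ((0 AND (0 XOR 0)) NAND ((0 AND 0) OR 0))
= 1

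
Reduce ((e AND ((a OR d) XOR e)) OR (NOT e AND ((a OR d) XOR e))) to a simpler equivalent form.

By distribution ((E AND v) OR (E AND NOT v) = E):
= ((a OR d) XOR e)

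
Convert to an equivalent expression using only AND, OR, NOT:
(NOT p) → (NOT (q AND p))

p OR (NOT (q AND p))
(Implication elimination: A → B = NOT A OR B)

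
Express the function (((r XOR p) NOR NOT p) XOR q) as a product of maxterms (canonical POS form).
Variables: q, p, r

ΠM(0, 1, 2, 7) = (q OR p OR r) AND (q OR p OR NOT r) AND (q OR NOT p OR r) AND (NOT q OR NOT p OR NOT r)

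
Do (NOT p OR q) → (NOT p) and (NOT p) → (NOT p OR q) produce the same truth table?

No, Converse is not equivalent to original (counterexample: q=1, p=1)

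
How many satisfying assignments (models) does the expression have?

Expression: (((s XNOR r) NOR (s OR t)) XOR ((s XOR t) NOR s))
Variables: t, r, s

Satisfying assignments: (0,0,0)
Count: 1 out of 8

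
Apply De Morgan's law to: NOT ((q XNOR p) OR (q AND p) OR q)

NOT (q XNOR p) AND NOT (q AND p) AND NOT q
De Morgan's: NOT(OR of terms) = AND of negations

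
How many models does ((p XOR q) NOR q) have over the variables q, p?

Satisfying assignments: (0,0)
Count: 1 out of 4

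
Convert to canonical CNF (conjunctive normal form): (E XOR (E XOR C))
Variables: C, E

(C OR E) AND (C OR NOT E)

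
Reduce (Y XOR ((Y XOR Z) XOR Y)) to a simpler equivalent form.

By XOR self-cancellation ((E XOR v) XOR v = E):
= (Y XOR Z)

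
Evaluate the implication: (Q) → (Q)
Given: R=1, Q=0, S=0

Antecedent (Q) = 0; consequent (Q) = 0.
0 → 0 = 1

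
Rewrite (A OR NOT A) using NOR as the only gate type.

((A NOR (A NOR A)) NOR (A NOR (A NOR A)))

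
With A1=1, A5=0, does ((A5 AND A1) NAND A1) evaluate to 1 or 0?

Substituting: ((0 AND 1) NAND 1)
= 1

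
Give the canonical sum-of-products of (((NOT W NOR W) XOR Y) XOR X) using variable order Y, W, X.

Σm(1, 3, 4, 6) = (NOT Y AND NOT W AND X) OR (NOT Y AND W AND X) OR (Y AND NOT W AND NOT X) OR (Y AND W AND NOT X)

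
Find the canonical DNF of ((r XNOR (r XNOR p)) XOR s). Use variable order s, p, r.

(NOT s AND p AND NOT r) OR (NOT s AND p AND r) OR (s AND NOT p AND NOT r) OR (s AND NOT p AND r)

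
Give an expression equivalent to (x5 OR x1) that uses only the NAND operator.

((x5 NAND x5) NAND (x1 NAND x1))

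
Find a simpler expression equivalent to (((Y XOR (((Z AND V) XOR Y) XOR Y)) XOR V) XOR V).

By XOR self-cancellation ((E XOR v) XOR v = E) then XOR self-cancellation ((E XOR v) XOR v = E):
= ((Z AND V) XOR Y)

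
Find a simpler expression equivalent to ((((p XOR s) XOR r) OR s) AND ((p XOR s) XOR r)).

By absorption (E AND (E OR v) = E):
= ((p XOR s) XOR r)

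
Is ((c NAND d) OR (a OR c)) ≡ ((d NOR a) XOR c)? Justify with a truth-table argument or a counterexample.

No. Counterexample: with d=0, c=0, a=1, Expression 1 = 1 but Expression 2 = 0.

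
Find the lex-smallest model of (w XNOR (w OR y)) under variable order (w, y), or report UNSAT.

w=0, y=0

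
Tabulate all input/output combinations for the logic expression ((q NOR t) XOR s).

s | t | q | Output
------------------
0 | 0 | 0 | 1
0 | 0 | 1 | 0
0 | 1 | 0 | 0
0 | 1 | 1 | 0
1 | 0 | 0 | 0
1 | 0 | 1 | 1
1 | 1 | 0 | 1
1 | 1 | 1 | 1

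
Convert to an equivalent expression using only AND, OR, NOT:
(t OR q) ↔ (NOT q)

((t OR q) AND (NOT q)) OR (NOT (t OR q) AND q)
(Biconditional = both true or both false)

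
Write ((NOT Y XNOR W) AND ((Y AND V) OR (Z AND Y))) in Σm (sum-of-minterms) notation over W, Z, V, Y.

Σm(3, 5, 7) = (NOT W AND NOT Z AND V AND Y) OR (NOT W AND Z AND NOT V AND Y) OR (NOT W AND Z AND V AND Y)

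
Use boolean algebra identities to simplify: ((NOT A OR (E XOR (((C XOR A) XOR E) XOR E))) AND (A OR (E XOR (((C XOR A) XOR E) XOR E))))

By distribution ((E OR v) AND (E OR NOT v) = E) then XOR self-cancellation ((E XOR v) XOR v = E):
= ((C XOR A) XOR E)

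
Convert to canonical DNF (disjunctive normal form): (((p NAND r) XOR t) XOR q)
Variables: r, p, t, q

(NOT r AND NOT p AND NOT t AND NOT q) OR (NOT r AND NOT p AND t AND q) OR (NOT r AND p AND NOT t AND NOT q) OR (NOT r AND p AND t AND q) OR (r AND NOT p AND NOT t AND NOT q) OR (r AND NOT p AND t AND q) OR (r AND p AND NOT t AND q) OR (r AND p AND t AND NOT q)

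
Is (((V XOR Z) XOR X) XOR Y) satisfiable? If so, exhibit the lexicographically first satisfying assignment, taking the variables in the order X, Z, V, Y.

X=0, Z=0, V=0, Y=1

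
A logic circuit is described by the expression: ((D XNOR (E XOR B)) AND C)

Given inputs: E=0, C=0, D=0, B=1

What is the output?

Substituting: ((0 XNOR (0 XOR 1)) AND 0)
= 0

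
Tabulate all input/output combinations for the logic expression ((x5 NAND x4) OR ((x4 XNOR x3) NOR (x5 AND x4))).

x5 | x4 | x3 | Output
---------------------
0 | 0 | 0 | 1
0 | 0 | 1 | 1
0 | 1 | 0 | 1
0 | 1 | 1 | 1
1 | 0 | 0 | 1
1 | 0 | 1 | 1
1 | 1 | 0 | 0
1 | 1 | 1 | 0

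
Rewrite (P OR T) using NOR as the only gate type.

((P NOR T) NOR (P NOR T))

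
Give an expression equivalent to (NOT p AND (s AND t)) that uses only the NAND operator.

(((p NAND p) NAND ((s NAND t) NAND (s NAND t))) NAND ((p NAND p) NAND ((s NAND t) NAND (s NAND t))))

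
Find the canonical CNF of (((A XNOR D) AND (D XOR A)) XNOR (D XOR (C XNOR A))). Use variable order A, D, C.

(A OR D OR C) AND (A OR NOT D OR NOT C) AND (NOT A OR D OR NOT C) AND (NOT A OR NOT D OR C)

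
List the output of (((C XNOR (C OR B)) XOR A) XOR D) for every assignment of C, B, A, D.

C | B | A | D | Output
----------------------
0 | 0 | 0 | 0 | 1
0 | 0 | 0 | 1 | 0
0 | 0 | 1 | 0 | 0
0 | 0 | 1 | 1 | 1
0 | 1 | 0 | 0 | 0
0 | 1 | 0 | 1 | 1
0 | 1 | 1 | 0 | 1
0 | 1 | 1 | 1 | 0
1 | 0 | 0 | 0 | 1
1 | 0 | 0 | 1 | 0
1 | 0 | 1 | 0 | 0
1 | 0 | 1 | 1 | 1
1 | 1 | 0 | 0 | 1
1 | 1 | 0 | 1 | 0
1 | 1 | 1 | 0 | 0
1 | 1 | 1 | 1 | 1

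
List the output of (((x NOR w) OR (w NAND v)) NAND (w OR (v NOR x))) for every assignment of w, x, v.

w | x | v | Output
------------------
0 | 0 | 0 | 0
0 | 0 | 1 | 1
0 | 1 | 0 | 1
0 | 1 | 1 | 1
1 | 0 | 0 | 0
1 | 0 | 1 | 1
1 | 1 | 0 | 0
1 | 1 | 1 | 1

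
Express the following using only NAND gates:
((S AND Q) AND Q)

((((S NAND Q) NAND (S NAND Q)) NAND Q) NAND (((S NAND Q) NAND (S NAND Q)) NAND Q))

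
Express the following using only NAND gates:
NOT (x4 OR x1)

(((x4 NAND x4) NAND (x1 NAND x1)) NAND ((x4 NAND x4) NAND (x1 NAND x1)))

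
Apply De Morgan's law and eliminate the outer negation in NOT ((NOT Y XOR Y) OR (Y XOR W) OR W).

NOT (NOT Y XOR Y) AND NOT (Y XOR W) AND NOT W
De Morgan's: NOT(OR of terms) = AND of negations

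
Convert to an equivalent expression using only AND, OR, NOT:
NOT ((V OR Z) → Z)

(V OR Z) AND NOT Z
(Negated implication: NOT(A → B) = A AND NOT B)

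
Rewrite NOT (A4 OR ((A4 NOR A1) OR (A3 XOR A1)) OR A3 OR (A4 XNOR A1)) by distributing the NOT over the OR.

NOT A4 AND NOT ((A4 NOR A1) OR (A3 XOR A1)) AND NOT A3 AND NOT (A4 XNOR A1)
De Morgan's: NOT(OR of terms) = AND of negations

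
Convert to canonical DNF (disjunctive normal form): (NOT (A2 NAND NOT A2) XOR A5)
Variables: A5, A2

(A5 AND NOT A2) OR (A5 AND A2)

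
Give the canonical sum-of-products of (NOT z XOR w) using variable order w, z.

Σm(0, 3) = (NOT w AND NOT z) OR (w AND z)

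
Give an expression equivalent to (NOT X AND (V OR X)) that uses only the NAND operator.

(((X NAND X) NAND ((V NAND V) NAND (X NAND X))) NAND ((X NAND X) NAND ((V NAND V) NAND (X NAND X))))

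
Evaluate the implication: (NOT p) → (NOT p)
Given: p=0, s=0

Antecedent (NOT p) = 1; consequent (NOT p) = 1.
1 → 1 = 1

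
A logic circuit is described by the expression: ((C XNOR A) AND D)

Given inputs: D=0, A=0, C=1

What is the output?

Substituting: ((1 XNOR 0) AND 0)
= 0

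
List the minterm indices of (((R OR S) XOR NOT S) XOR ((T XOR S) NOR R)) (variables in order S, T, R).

Σm(2, 4, 5, 7) = (NOT S AND T AND NOT R) OR (S AND NOT T AND NOT R) OR (S AND NOT T AND R) OR (S AND T AND R)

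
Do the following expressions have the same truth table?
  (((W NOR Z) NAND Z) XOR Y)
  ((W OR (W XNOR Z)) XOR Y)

No. Counterexample: with W=0, Z=1, Y=0, Expression 1 = 1 but Expression 2 = 0.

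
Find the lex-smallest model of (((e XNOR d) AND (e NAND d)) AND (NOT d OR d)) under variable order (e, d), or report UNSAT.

e=0, d=0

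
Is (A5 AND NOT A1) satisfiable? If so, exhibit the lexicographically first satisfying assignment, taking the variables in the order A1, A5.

A1=0, A5=1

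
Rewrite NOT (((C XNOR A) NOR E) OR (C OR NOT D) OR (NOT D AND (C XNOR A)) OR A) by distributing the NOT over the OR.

NOT ((C XNOR A) NOR E) AND NOT (C OR NOT D) AND NOT (NOT D AND (C XNOR A)) AND NOT A
De Morgan's: NOT(OR of terms) = AND of negations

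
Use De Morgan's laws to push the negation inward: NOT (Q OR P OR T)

NOT Q AND NOT P AND NOT T
De Morgan's: NOT(OR of terms) = AND of negations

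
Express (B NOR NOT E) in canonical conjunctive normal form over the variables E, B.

(E OR B) AND (E OR NOT B) AND (NOT E OR NOT B)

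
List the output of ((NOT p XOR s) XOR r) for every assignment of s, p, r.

s | p | r | Output
------------------
0 | 0 | 0 | 1
0 | 0 | 1 | 0
0 | 1 | 0 | 0
0 | 1 | 1 | 1
1 | 0 | 0 | 0
1 | 0 | 1 | 1
1 | 1 | 0 | 1
1 | 1 | 1 | 0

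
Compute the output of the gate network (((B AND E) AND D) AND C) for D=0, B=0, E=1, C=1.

Substituting: (((0 AND 1) AND 0) AND 1)
= 0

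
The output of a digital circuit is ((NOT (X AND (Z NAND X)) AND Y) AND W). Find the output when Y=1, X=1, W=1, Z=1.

Substituting: ((NOT (1 AND (1 NAND 1)) AND 1) AND 1)
= 1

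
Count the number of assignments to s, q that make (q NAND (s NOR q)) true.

Satisfying assignments: (0,0), (0,1), (1,0), (1,1)
Count: 4 out of 4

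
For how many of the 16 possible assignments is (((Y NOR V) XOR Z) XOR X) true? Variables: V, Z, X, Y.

Satisfying assignments: (0,0,0,0), (0,0,1,1), (0,1,0,1), (0,1,1,0), (1,0,1,0), (1,0,1,1), (1,1,0,0), (1,1,0,1)
Count: 8 out of 16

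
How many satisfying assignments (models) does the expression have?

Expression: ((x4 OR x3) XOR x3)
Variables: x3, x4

Satisfying assignments: (0,1)
Count: 1 out of 4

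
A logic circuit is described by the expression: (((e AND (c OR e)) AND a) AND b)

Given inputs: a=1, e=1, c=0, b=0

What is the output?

Substituting: (((1 AND (0 OR 1)) AND 1) AND 0)
= 0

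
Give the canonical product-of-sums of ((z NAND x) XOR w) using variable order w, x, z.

ΠM(3, 4, 5, 6) = (w OR NOT x OR NOT z) AND (NOT w OR x OR z) AND (NOT w OR x OR NOT z) AND (NOT w OR NOT x OR z)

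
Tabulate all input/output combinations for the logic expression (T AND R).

T | R | Output
--------------
0 | 0 | 0
0 | 1 | 0
1 | 0 | 0
1 | 1 | 1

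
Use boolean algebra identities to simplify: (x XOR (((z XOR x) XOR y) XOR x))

By XOR self-cancellation ((E XOR v) XOR v = E):
= ((z XOR x) XOR y)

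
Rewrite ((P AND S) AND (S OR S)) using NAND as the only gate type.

((((P NAND S) NAND (P NAND S)) NAND ((S NAND S) NAND (S NAND S))) NAND (((P NAND S) NAND (P NAND S)) NAND ((S NAND S) NAND (S NAND S))))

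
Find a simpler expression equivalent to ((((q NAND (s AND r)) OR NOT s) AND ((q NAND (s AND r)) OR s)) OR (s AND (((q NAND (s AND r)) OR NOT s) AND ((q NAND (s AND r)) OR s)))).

By absorption (E OR (E AND v) = E) then distribution ((E OR v) AND (E OR NOT v) = E):
= (q NAND (s AND r))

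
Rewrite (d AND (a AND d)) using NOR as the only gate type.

((d NOR d) NOR (((a NOR a) NOR (d NOR d)) NOR ((a NOR a) NOR (d NOR d))))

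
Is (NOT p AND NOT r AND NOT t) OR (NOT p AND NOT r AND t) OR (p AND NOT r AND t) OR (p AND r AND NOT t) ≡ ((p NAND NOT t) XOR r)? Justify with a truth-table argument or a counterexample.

Yes, they are equivalent — the two output columns agree on all 8 assignments:
p | r | t | Expression 1 | Expression 2
---------------------------------------
0 | 0 | 0 | 1 | 1
0 | 0 | 1 | 1 | 1
0 | 1 | 0 | 0 | 0
0 | 1 | 1 | 0 | 0
1 | 0 | 0 | 0 | 0
1 | 0 | 1 | 1 | 1
1 | 1 | 0 | 1 | 1
1 | 1 | 1 | 0 | 0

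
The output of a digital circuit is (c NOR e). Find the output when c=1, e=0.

Substituting: (1 NOR 0)
= 0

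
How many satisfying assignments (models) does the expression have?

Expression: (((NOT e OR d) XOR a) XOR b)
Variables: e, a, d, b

Satisfying assignments: (0,0,0,0), (0,0,1,0), (0,1,0,1), (0,1,1,1), (1,0,0,1), (1,0,1,0), (1,1,0,0), (1,1,1,1)
Count: 8 out of 16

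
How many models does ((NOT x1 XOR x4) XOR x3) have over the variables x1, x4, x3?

Satisfying assignments: (0,0,0), (0,1,1), (1,0,1), (1,1,0)
Count: 4 out of 8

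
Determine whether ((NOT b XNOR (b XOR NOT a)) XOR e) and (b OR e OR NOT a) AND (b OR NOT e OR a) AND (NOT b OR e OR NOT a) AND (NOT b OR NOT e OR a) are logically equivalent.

Yes, they are equivalent — the two output columns agree on all 8 assignments:
b | e | a | Expression 1 | Expression 2
---------------------------------------
0 | 0 | 0 | 1 | 1
0 | 0 | 1 | 0 | 0
0 | 1 | 0 | 0 | 0
0 | 1 | 1 | 1 | 1
1 | 0 | 0 | 1 | 1
1 | 0 | 1 | 0 | 0
1 | 1 | 0 | 0 | 0
1 | 1 | 1 | 1 | 1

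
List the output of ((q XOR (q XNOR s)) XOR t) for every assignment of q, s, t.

q | s | t | Output
------------------
0 | 0 | 0 | 1
0 | 0 | 1 | 0
0 | 1 | 0 | 0
0 | 1 | 1 | 1
1 | 0 | 0 | 1
1 | 0 | 1 | 0
1 | 1 | 0 | 0
1 | 1 | 1 | 1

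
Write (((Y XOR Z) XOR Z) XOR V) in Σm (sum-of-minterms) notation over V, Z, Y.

Σm(1, 3, 4, 6) = (NOT V AND NOT Z AND Y) OR (NOT V AND Z AND Y) OR (V AND NOT Z AND NOT Y) OR (V AND Z AND NOT Y)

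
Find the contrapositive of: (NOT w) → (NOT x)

Contrapositive: x → w
Note: A statement and its contrapositive are logically equivalent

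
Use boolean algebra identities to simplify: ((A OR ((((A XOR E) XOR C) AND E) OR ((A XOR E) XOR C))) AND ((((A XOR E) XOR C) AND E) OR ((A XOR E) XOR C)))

By absorption (E AND (E OR v) = E) then absorption (E OR (E AND v) = E):
= ((A XOR E) XOR C)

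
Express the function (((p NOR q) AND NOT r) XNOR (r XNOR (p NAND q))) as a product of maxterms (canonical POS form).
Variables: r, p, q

ΠM(0, 3, 4, 5, 6) = (r OR p OR q) AND (r OR NOT p OR NOT q) AND (NOT r OR p OR q) AND (NOT r OR p OR NOT q) AND (NOT r OR NOT p OR q)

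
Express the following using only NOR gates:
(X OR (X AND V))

((X NOR ((X NOR X) NOR (V NOR V))) NOR (X NOR ((X NOR X) NOR (V NOR V))))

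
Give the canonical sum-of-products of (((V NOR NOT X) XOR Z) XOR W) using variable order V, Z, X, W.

Σm(1, 2, 4, 7, 9, 11, 12, 14) = (NOT V AND NOT Z AND NOT X AND W) OR (NOT V AND NOT Z AND X AND NOT W) OR (NOT V AND Z AND NOT X AND NOT W) OR (NOT V AND Z AND X AND W) OR (V AND NOT Z AND NOT X AND W) OR (V AND NOT Z AND X AND W) OR (V AND Z AND NOT X AND NOT W) OR (V AND Z AND X AND NOT W)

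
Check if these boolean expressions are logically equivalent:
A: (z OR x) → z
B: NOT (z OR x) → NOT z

No, Inverse is not equivalent to original (counterexample: z=0, x=1)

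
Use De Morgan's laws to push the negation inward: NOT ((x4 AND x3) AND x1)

NOT (x4 AND x3) OR NOT x1
De Morgan's: NOT(AND of terms) = OR of negations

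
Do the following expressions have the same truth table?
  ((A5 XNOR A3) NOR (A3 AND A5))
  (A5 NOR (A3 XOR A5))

No. Counterexample: with A3=0, A5=0, Expression 1 = 0 but Expression 2 = 1.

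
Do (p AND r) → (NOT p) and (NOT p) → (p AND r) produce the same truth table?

No, Converse is not equivalent to original (counterexample: s=0, p=0, r=0)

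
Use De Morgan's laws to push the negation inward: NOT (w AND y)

NOT w OR NOT y
De Morgan's: NOT(AND of terms) = OR of negations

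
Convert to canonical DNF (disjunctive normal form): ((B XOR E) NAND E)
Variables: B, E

(NOT B AND NOT E) OR (B AND NOT E) OR (B AND E)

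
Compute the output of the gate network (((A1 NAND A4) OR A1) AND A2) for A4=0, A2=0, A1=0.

Substituting: (((0 NAND 0) OR 0) AND 0)
= 0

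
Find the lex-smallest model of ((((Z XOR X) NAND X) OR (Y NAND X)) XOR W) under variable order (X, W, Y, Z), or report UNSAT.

X=0, W=0, Y=0, Z=0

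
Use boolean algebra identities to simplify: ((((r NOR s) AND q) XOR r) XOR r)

By XOR self-cancellation ((E XOR v) XOR v = E):
= ((r NOR s) AND q)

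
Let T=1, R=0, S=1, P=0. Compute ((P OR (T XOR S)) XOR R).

Substituting: ((0 OR (1 XOR 1)) XOR 0)
= 0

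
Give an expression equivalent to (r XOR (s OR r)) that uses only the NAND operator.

((r NAND (r NAND ((s NAND s) NAND (r NAND r)))) NAND (((s NAND s) NAND (r NAND r)) NAND (r NAND ((s NAND s) NAND (r NAND r)))))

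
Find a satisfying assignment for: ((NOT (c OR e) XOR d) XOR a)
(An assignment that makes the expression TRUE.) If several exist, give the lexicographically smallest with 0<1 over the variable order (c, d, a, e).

c=0, d=0, a=0, e=0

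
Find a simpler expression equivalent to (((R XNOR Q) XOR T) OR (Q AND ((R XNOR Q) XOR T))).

By absorption (E OR (E AND v) = E):
= ((R XNOR Q) XOR T)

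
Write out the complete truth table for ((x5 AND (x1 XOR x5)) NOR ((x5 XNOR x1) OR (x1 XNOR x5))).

x1 | x5 | Output
----------------
0 | 0 | 0
0 | 1 | 0
1 | 0 | 1
1 | 1 | 0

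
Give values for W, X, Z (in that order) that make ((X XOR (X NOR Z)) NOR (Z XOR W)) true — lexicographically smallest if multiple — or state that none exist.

W=1, X=0, Z=1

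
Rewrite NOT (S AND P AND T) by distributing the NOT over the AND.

NOT S OR NOT P OR NOT T
De Morgan's: NOT(AND of terms) = OR of negations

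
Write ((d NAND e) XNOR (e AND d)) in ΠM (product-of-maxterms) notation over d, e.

ΠM(0, 1, 2, 3) = (d OR e) AND (d OR NOT e) AND (NOT d OR e) AND (NOT d OR NOT e)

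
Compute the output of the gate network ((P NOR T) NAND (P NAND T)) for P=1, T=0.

Substituting: ((1 NOR 0) NAND (1 NAND 0))
= 1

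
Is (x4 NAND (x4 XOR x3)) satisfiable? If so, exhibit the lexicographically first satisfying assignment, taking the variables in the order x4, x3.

x4=0, x3=0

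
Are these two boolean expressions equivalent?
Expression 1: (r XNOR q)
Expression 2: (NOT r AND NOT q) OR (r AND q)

Yes, they are equivalent — the two output columns agree on all 4 assignments:
r | q | Expression 1 | Expression 2
-----------------------------------
0 | 0 | 1 | 1
0 | 1 | 0 | 0
1 | 0 | 0 | 0
1 | 1 | 1 | 1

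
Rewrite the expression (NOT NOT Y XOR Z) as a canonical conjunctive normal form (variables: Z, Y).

(Z OR Y) AND (NOT Z OR NOT Y)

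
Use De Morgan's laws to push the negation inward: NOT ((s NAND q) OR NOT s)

NOT (s NAND q) AND s
De Morgan's: NOT(OR of terms) = AND of negations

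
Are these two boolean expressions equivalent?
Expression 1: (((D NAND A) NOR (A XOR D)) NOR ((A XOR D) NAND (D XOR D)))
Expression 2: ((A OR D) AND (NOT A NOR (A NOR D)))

No. Counterexample: with A=1, D=0, Expression 1 = 0 but Expression 2 = 1.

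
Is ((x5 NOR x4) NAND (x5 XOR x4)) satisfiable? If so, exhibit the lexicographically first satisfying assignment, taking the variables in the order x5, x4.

x5=0, x4=0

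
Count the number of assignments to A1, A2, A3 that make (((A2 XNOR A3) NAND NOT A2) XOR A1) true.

Satisfying assignments: (0,0,1), (0,1,0), (0,1,1), (1,0,0)
Count: 4 out of 8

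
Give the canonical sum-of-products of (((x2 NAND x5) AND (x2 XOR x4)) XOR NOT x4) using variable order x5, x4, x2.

Σm(0, 2, 4, 5, 6) = (NOT x5 AND NOT x4 AND NOT x2) OR (NOT x5 AND x4 AND NOT x2) OR (x5 AND NOT x4 AND NOT x2) OR (x5 AND NOT x4 AND x2) OR (x5 AND x4 AND NOT x2)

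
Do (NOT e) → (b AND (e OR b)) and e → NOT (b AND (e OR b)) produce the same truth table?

No, Inverse is not equivalent to original (counterexample: b=0, e=0)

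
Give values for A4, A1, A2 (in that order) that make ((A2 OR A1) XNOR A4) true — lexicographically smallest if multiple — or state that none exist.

A4=0, A1=0, A2=0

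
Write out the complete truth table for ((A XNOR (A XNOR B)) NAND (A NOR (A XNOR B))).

A | B | Output
--------------
0 | 0 | 1
0 | 1 | 0
1 | 0 | 1
1 | 1 | 1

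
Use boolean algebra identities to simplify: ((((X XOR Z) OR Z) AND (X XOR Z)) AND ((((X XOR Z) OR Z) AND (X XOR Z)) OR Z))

By absorption (E AND (E OR v) = E) then absorption (E AND (E OR v) = E):
= (X XOR Z)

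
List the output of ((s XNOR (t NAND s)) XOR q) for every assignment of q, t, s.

q | t | s | Output
------------------
0 | 0 | 0 | 0
0 | 0 | 1 | 1
0 | 1 | 0 | 0
0 | 1 | 1 | 0
1 | 0 | 0 | 1
1 | 0 | 1 | 0
1 | 1 | 0 | 1
1 | 1 | 1 | 1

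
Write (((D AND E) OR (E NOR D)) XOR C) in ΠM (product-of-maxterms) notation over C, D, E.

ΠM(1, 2, 4, 7) = (C OR D OR NOT E) AND (C OR NOT D OR E) AND (NOT C OR D OR E) AND (NOT C OR NOT D OR NOT E)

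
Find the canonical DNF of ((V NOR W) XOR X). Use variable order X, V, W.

(NOT X AND NOT V AND NOT W) OR (X AND NOT V AND W) OR (X AND V AND NOT W) OR (X AND V AND W)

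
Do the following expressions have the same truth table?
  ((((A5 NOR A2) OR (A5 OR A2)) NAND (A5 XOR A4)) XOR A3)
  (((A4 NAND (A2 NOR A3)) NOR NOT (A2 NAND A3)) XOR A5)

No. Counterexample: with A3=0, A4=0, A2=0, A5=0, Expression 1 = 1 but Expression 2 = 0.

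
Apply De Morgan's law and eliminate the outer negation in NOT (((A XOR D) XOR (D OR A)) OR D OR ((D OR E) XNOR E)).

NOT ((A XOR D) XOR (D OR A)) AND NOT D AND NOT ((D OR E) XNOR E)
De Morgan's: NOT(OR of terms) = AND of negations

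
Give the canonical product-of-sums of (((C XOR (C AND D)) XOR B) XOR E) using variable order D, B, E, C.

ΠM(0, 3, 5, 6, 8, 9, 14, 15) = (D OR B OR E OR C) AND (D OR B OR NOT E OR NOT C) AND (D OR NOT B OR E OR NOT C) AND (D OR NOT B OR NOT E OR C) AND (NOT D OR B OR E OR C) AND (NOT D OR B OR E OR NOT C) AND (NOT D OR NOT B OR NOT E OR C) AND (NOT D OR NOT B OR NOT E OR NOT C)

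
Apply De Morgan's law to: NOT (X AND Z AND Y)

NOT X OR NOT Z OR NOT Y
De Morgan's: NOT(AND of terms) = OR of negations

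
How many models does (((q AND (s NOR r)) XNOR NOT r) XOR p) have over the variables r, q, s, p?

Satisfying assignments: (0,0,0,1), (0,0,1,1), (0,1,0,0), (0,1,1,1), (1,0,0,0), (1,0,1,0), (1,1,0,0), (1,1,1,0)
Count: 8 out of 16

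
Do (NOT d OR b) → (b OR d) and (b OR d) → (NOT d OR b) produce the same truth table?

No, Converse is not equivalent to original (counterexample: b=0, d=0)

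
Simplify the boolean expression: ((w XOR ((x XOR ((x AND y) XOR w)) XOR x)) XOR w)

By XOR self-cancellation ((E XOR v) XOR v = E) then XOR self-cancellation ((E XOR v) XOR v = E):
= ((x AND y) XOR w)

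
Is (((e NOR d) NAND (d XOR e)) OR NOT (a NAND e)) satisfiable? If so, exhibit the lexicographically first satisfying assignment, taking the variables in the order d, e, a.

d=0, e=0, a=0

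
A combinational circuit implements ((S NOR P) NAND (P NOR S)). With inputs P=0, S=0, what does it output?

Substituting: ((0 NOR 0) NAND (0 NOR 0))
= 0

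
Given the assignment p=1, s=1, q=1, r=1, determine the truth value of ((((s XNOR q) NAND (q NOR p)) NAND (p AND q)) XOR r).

Substituting: ((((1 XNOR 1) NAND (1 NOR 1)) NAND (1 AND 1)) XOR 1)
= 1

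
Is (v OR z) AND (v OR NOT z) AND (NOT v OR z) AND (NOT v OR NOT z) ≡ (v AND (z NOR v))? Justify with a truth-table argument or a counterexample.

Yes, they are equivalent — the two output columns agree on all 4 assignments:
v | z | Expression 1 | Expression 2
-----------------------------------
0 | 0 | 0 | 0
0 | 1 | 0 | 0
1 | 0 | 0 | 0
1 | 1 | 0 | 0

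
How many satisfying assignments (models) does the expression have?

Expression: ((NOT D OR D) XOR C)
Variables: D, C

Satisfying assignments: (0,0), (1,0)
Count: 2 out of 4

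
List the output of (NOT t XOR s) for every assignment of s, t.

s | t | Output
--------------
0 | 0 | 1
0 | 1 | 0
1 | 0 | 0
1 | 1 | 1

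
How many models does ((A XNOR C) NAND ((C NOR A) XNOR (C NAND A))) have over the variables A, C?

Satisfying assignments: (0,1), (1,0)
Count: 2 out of 4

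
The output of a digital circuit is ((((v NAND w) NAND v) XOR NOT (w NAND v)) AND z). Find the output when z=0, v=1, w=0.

Substituting: ((((1 NAND 0) NAND 1) XOR NOT (0 NAND 1)) AND 0)
= 0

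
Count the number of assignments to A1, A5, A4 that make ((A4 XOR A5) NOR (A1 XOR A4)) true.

Satisfying assignments: (0,0,0), (1,1,1)
Count: 2 out of 8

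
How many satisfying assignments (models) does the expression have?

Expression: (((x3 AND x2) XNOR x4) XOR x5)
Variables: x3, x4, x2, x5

Satisfying assignments: (0,0,0,0), (0,0,1,0), (0,1,0,1), (0,1,1,1), (1,0,0,0), (1,0,1,1), (1,1,0,1), (1,1,1,0)
Count: 8 out of 16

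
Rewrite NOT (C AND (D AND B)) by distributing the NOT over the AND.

NOT C OR NOT (D AND B)
De Morgan's: NOT(AND of terms) = OR of negations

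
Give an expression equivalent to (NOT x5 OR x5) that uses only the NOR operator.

(((x5 NOR x5) NOR x5) NOR ((x5 NOR x5) NOR x5))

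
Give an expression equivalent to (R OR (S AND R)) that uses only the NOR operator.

((R NOR ((S NOR S) NOR (R NOR R))) NOR (R NOR ((S NOR S) NOR (R NOR R))))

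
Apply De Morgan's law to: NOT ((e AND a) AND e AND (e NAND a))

NOT (e AND a) OR NOT e OR NOT (e NAND a)
De Morgan's: NOT(AND of terms) = OR of negations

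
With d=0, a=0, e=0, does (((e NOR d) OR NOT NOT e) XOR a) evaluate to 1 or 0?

Substituting: (((0 NOR 0) OR NOT NOT 0) XOR 0)
= 1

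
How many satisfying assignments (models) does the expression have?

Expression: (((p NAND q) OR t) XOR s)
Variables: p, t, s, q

Satisfying assignments: (0,0,0,0), (0,0,0,1), (0,1,0,0), (0,1,0,1), (1,0,0,0), (1,0,1,1), (1,1,0,0), (1,1,0,1)
Count: 8 out of 16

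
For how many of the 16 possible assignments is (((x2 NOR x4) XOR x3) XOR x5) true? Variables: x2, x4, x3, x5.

Satisfying assignments: (0,0,0,0), (0,0,1,1), (0,1,0,1), (0,1,1,0), (1,0,0,1), (1,0,1,0), (1,1,0,1), (1,1,1,0)
Count: 8 out of 16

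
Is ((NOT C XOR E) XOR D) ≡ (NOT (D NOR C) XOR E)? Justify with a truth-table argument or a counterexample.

No. Counterexample: with E=0, D=0, C=0, Expression 1 = 1 but Expression 2 = 0.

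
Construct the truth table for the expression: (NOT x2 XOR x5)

x5 | x2 | Output
----------------
0 | 0 | 1
0 | 1 | 0
1 | 0 | 0
1 | 1 | 1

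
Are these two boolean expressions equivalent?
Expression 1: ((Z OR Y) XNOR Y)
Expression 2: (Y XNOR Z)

No. Counterexample: with Y=1, Z=0, Expression 1 = 1 but Expression 2 = 0.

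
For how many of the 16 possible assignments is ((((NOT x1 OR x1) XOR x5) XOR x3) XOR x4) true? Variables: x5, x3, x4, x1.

Satisfying assignments: (0,0,0,0), (0,0,0,1), (0,1,1,0), (0,1,1,1), (1,0,1,0), (1,0,1,1), (1,1,0,0), (1,1,0,1)
Count: 8 out of 16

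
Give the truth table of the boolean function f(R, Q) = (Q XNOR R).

R | Q | Output
--------------
0 | 0 | 1
0 | 1 | 0
1 | 0 | 0
1 | 1 | 1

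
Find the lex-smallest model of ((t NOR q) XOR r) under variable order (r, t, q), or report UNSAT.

r=0, t=0, q=0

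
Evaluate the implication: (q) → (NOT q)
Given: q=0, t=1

Antecedent (q) = 0; consequent (NOT q) = 1.
0 → 1 = 1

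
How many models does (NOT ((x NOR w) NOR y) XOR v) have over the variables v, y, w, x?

Satisfying assignments: (0,0,0,0), (0,1,0,0), (0,1,0,1), (0,1,1,0), (0,1,1,1), (1,0,0,1), (1,0,1,0), (1,0,1,1)
Count: 8 out of 16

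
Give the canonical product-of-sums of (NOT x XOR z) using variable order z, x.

ΠM(1, 2) = (z OR NOT x) AND (NOT z OR x)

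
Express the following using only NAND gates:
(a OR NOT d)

((a NAND a) NAND ((d NAND d) NAND (d NAND d)))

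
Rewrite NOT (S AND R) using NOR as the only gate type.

(((S NOR S) NOR (R NOR R)) NOR ((S NOR S) NOR (R NOR R)))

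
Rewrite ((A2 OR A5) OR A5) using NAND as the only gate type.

((((A2 NAND A2) NAND (A5 NAND A5)) NAND ((A2 NAND A2) NAND (A5 NAND A5))) NAND (A5 NAND A5))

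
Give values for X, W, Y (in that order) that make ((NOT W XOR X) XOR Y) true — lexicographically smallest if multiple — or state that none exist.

X=0, W=0, Y=0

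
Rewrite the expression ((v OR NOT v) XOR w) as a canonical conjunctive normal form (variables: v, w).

(v OR NOT w) AND (NOT v OR NOT w)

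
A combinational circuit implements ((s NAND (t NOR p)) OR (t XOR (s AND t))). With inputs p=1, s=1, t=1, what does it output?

Substituting: ((1 NAND (1 NOR 1)) OR (1 XOR (1 AND 1)))
= 1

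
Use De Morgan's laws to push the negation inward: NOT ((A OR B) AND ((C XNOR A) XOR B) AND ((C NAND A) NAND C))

NOT (A OR B) OR NOT ((C XNOR A) XOR B) OR NOT ((C NAND A) NAND C)
De Morgan's: NOT(AND of terms) = OR of negations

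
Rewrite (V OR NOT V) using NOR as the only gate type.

((V NOR (V NOR V)) NOR (V NOR (V NOR V)))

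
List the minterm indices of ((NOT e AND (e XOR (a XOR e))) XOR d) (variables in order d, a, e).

Σm(2, 4, 5, 7) = (NOT d AND a AND NOT e) OR (d AND NOT a AND NOT e) OR (d AND NOT a AND e) OR (d AND a AND e)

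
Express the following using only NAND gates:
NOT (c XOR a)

(((c NAND (c NAND a)) NAND (a NAND (c NAND a))) NAND ((c NAND (c NAND a)) NAND (a NAND (c NAND a))))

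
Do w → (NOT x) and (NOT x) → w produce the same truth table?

No, Converse is not equivalent to original (counterexample: x=0, w=0)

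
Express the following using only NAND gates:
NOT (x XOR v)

(((x NAND (x NAND v)) NAND (v NAND (x NAND v))) NAND ((x NAND (x NAND v)) NAND (v NAND (x NAND v))))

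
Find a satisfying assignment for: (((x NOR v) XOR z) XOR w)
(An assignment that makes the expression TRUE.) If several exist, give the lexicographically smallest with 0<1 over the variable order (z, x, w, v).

z=0, x=0, w=0, v=0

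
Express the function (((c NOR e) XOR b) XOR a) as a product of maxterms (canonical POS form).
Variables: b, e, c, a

ΠM(1, 2, 4, 6, 8, 11, 13, 15) = (b OR e OR c OR NOT a) AND (b OR e OR NOT c OR a) AND (b OR NOT e OR c OR a) AND (b OR NOT e OR NOT c OR a) AND (NOT b OR e OR c OR a) AND (NOT b OR e OR NOT c OR NOT a) AND (NOT b OR NOT e OR c OR NOT a) AND (NOT b OR NOT e OR NOT c OR NOT a)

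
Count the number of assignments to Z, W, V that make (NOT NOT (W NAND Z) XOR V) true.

Satisfying assignments: (0,0,0), (0,1,0), (1,0,0), (1,1,1)
Count: 4 out of 8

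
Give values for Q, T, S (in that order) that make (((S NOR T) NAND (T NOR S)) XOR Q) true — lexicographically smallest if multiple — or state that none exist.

Q=0, T=0, S=1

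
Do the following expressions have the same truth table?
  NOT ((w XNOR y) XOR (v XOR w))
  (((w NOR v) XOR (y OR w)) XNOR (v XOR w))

No. Counterexample: with w=0, v=1, y=0, Expression 1 = 1 but Expression 2 = 0.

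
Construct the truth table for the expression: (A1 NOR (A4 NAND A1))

A1 | A4 | Output
----------------
0 | 0 | 0
0 | 1 | 0
1 | 0 | 0
1 | 1 | 0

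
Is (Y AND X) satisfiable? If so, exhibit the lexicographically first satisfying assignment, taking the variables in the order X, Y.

X=1, Y=1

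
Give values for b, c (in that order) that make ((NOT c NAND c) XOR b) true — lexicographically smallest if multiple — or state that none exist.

b=0, c=0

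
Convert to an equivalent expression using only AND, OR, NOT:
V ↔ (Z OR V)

(V AND (Z OR V)) OR (NOT V AND NOT (Z OR V))
(Biconditional = both true or both false)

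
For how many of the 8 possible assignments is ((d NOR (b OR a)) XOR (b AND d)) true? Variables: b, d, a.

Satisfying assignments: (0,0,0), (1,1,0), (1,1,1)
Count: 3 out of 8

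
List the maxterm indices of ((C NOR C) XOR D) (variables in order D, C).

ΠM(1, 2) = (D OR NOT C) AND (NOT D OR C)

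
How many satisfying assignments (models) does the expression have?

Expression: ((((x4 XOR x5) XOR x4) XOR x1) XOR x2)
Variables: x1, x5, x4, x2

Satisfying assignments: (0,0,0,1), (0,0,1,1), (0,1,0,0), (0,1,1,0), (1,0,0,0), (1,0,1,0), (1,1,0,1), (1,1,1,1)
Count: 8 out of 16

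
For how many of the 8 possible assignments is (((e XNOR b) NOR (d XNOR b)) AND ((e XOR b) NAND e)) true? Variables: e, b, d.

Satisfying assignments: (0,1,0)
Count: 1 out of 8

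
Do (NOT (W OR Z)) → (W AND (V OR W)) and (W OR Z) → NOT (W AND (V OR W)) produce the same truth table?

No, Inverse is not equivalent to original (counterexample: V=0, Z=0, W=0)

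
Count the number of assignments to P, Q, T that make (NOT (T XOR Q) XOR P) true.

Satisfying assignments: (0,0,0), (0,1,1), (1,0,1), (1,1,0)
Count: 4 out of 8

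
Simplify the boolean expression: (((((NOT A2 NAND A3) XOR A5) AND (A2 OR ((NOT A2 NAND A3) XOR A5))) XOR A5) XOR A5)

By XOR self-cancellation ((E XOR v) XOR v = E) then absorption (E AND (E OR v) = E):
= ((NOT A2 NAND A3) XOR A5)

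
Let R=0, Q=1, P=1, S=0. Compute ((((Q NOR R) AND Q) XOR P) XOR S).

Substituting: ((((1 NOR 0) AND 1) XOR 1) XOR 0)
= 1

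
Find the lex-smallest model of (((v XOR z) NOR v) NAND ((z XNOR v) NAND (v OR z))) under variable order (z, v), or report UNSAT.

z=0, v=1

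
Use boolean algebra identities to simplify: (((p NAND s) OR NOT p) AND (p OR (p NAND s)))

By distribution ((E OR v) AND (E OR NOT v) = E):
= (p NAND s)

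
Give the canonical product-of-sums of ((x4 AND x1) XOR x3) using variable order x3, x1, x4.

ΠM(0, 1, 2, 7) = (x3 OR x1 OR x4) AND (x3 OR x1 OR NOT x4) AND (x3 OR NOT x1 OR x4) AND (NOT x3 OR NOT x1 OR NOT x4)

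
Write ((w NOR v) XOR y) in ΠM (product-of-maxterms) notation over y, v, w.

ΠM(1, 2, 3, 4) = (y OR v OR NOT w) AND (y OR NOT v OR w) AND (y OR NOT v OR NOT w) AND (NOT y OR v OR w)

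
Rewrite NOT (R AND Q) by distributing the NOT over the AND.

NOT R OR NOT Q
De Morgan's: NOT(AND of terms) = OR of negations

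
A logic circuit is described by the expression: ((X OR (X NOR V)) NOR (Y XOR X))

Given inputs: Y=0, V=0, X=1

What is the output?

Substituting: ((1 OR (1 NOR 0)) NOR (0 XOR 1))
= 0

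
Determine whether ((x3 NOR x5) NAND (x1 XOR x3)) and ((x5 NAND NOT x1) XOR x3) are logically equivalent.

No. Counterexample: with x3=0, x1=0, x5=1, Expression 1 = 1 but Expression 2 = 0.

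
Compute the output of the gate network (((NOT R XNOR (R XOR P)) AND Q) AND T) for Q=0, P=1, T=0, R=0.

Substituting: (((NOT 0 XNOR (0 XOR 1)) AND 0) AND 0)
= 0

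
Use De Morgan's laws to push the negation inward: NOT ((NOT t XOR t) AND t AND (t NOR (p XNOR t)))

NOT (NOT t XOR t) OR NOT t OR NOT (t NOR (p XNOR t))
De Morgan's: NOT(AND of terms) = OR of negations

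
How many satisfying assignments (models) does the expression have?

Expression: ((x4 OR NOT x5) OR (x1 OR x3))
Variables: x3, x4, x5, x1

Satisfying assignments: (0,0,0,0), (0,0,0,1), (0,0,1,1), (0,1,0,0), (0,1,0,1), (0,1,1,0), (0,1,1,1), (1,0,0,0), (1,0,0,1), (1,0,1,0), (1,0,1,1), (1,1,0,0), (1,1,0,1), (1,1,1,0), (1,1,1,1)
Count: 15 out of 16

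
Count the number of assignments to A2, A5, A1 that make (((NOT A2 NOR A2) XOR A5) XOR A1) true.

Satisfying assignments: (0,0,1), (0,1,0), (1,0,1), (1,1,0)
Count: 4 out of 8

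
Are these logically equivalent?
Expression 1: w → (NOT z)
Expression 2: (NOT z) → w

No, Converse is not equivalent to original (counterexample: z=0, w=0)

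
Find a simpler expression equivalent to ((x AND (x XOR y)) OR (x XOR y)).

By absorption (E OR (E AND v) = E):
= (x XOR y)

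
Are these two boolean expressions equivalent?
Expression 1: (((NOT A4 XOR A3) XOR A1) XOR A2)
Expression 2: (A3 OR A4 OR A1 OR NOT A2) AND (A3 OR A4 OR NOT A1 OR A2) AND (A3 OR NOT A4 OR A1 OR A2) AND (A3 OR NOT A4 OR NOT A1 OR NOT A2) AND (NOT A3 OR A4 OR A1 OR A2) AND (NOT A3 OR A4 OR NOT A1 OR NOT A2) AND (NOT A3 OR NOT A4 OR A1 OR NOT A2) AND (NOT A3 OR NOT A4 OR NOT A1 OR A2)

Yes, they are equivalent — the two output columns agree on all 16 assignments:
A3 | A4 | A1 | A2 | Expression 1 | Expression 2
-----------------------------------------------
0 | 0 | 0 | 0 | 1 | 1
0 | 0 | 0 | 1 | 0 | 0
0 | 0 | 1 | 0 | 0 | 0
0 | 0 | 1 | 1 | 1 | 1
0 | 1 | 0 | 0 | 0 | 0
0 | 1 | 0 | 1 | 1 | 1
0 | 1 | 1 | 0 | 1 | 1
0 | 1 | 1 | 1 | 0 | 0
1 | 0 | 0 | 0 | 0 | 0
1 | 0 | 0 | 1 | 1 | 1
1 | 0 | 1 | 0 | 1 | 1
1 | 0 | 1 | 1 | 0 | 0
1 | 1 | 0 | 0 | 1 | 1
1 | 1 | 0 | 1 | 0 | 0
1 | 1 | 1 | 0 | 0 | 0
1 | 1 | 1 | 1 | 1 | 1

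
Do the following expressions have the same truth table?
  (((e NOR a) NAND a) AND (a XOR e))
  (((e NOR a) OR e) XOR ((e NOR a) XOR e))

No. Counterexample: with a=0, e=1, Expression 1 = 1 but Expression 2 = 0.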